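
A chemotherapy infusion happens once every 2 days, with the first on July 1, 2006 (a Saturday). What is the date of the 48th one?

October 3, 2006

The 48th occurrence is 47 intervals after the first: 47 × 2 = 94 days after July 1, 2006.
July has 31 days — 30 days to the end of July leaves 64.
August has 31 days (33 left).
September has 30 days (3 left).
3 days into October → October 3, 2006.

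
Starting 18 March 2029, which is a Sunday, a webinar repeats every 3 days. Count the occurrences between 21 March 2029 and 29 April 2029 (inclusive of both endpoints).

14

Occurrences land 3·i days after 18 March 2029 for i = 0, 1, 2, …
21 March 2029 is 3 days after the start; 3 ÷ 3 = 1 remainder 0. First occurrence in the window: #2 on 21 March 2029 (1×3 = 3 days in).
29 April 2029 is 42 days after the start; 42 ÷ 3 = 14 remainder 0. Last occurrence in the window: #15 on 29 April 2029.
Occurrences #2 through #15: 14 in total.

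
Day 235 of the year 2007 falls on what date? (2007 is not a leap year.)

Jan has 31 days (235 − 31 = 204 remain).
Feb has 28 days (204 − 28 = 176 remain).
Mar has 31 days (176 − 31 = 145 remain).
Apr has 30 days (145 − 30 = 115 remain).
May has 31 days (115 − 31 = 84 remain).
Jun has 30 days (84 − 30 = 54 remain).
Jul has 31 days (54 − 31 = 23 remain).
23 into Aug → Aug 23.

Aug 23, 2007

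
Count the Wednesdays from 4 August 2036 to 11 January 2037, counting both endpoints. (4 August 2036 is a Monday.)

4 August 2036 is a Monday; the first Wednesday on or after it is 6 August 2036 (2 days later).
From 6 August 2036 to 11 January 2037: 25 + 30 + 31 + 30 + 31 + 11 = 158 days (rest of August, September, October, November, December, January).
158 ÷ 7 = 22 full weeks with remainder 4, so 22 more Wednesdays after the first → 23.

23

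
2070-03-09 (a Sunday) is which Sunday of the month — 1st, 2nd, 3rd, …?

Day 9 falls in week ⌈9/7⌉ of the month.
Days 1–7 hold the 1st Sunday, 8–14 the 2nd, 15–21 the 3rd, 22–28 the 4th, 29–31 the 5th.
9 is in the range for the 2nd.

2nd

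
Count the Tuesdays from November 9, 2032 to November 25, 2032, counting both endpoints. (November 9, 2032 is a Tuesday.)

3

November 9, 2032 is a Tuesday; the first Tuesday on or after it is November 9, 2032.
From November 9, 2032 to November 25, 2032 is 25 − 9 = 16 days.
16 ÷ 7 = 2 full weeks with remainder 2, so 2 more Tuesdays after the first → 3.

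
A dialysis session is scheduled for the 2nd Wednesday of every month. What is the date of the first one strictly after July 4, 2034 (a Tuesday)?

July 2034 starts on a Saturday; its first Wednesday is the 5th, so the 2nd Wednesday is the 12th — July 12, 2034.
July 12, 2034 is after July 4, 2034, so that is the next one.

July 12, 2034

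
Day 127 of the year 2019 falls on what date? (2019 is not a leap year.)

2019-05-07

January has 31 days (127 − 31 = 96 remain).
February has 28 days (96 − 28 = 68 remain).
March has 31 days (68 − 31 = 37 remain).
April has 30 days (37 − 30 = 7 remain).
7 into May → May 7.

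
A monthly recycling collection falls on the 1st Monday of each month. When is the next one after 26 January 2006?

6 February 2006

January 2006 starts on a Sunday, so its 1st Monday is 2 January 2006 (1 day in).
That is not after 26 January 2006, so look at February 2006.
February 2006 starts on a Wednesday, so its 1st Monday is 6 February 2006 (5 days in).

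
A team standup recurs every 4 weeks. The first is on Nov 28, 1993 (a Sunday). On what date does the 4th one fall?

The 4th occurrence is 3 intervals after the first: 3 × 28 = 84 days after Nov 28, 1993.
Nov has 30 days — 2 days to the end of Nov leaves 82.
Dec has 31 days (51 left).
Jan has 31 days (20 left).
20 days into Feb → Feb 20, 1994.

Feb 20, 1994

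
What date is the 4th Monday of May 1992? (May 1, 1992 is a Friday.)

May 25, 1992

May 1992 begins on a Friday, so the first Monday is May 4 (3 days later).
The 4th Monday is 3 weeks later: 4 + 21 = 25.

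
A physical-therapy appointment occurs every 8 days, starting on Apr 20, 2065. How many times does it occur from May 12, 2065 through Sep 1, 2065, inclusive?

14

Occurrences land 8·i days after Apr 20, 2065 for i = 0, 1, 2, …
May 12, 2065 is 22 days after the start; 22 ÷ 8 = 2 remainder 6; since the remainder is 6, round up to i = 3. First occurrence in the window: #4 on May 14, 2065 (3×8 = 24 days in).
Sep 1, 2065 is 134 days after the start; 134 ÷ 8 = 16 remainder 6. Last occurrence in the window: #17 on Aug 26, 2065.
Occurrences #4 through #17: 14 in total.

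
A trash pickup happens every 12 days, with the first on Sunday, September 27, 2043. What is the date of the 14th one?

The 14th occurrence is 13 intervals after the first: 13 × 12 = 156 days after September 27, 2043.
September has 30 days — 3 days to the end of September leaves 153.
October has 31 days (122 left).
November has 30 days (92 left).
December has 31 days (61 left).
January has 31 days (30 left).
February has 29 days (1 left).
1 day into March → March 1, 2044.

March 1, 2044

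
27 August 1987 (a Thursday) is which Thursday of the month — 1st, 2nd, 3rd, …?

Day 27 falls in week ⌈27/7⌉ of the month.
Days 1–7 hold the 1st Thursday, 8–14 the 2nd, 15–21 the 3rd, 22–28 the 4th, 29–31 the 5th.
27 is in the range for the 4th.

4th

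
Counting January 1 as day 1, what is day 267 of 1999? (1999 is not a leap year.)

January has 31 days (267 − 31 = 236 remain).
February has 28 days (236 − 28 = 208 remain).
March has 31 days (208 − 31 = 177 remain).
April has 30 days (177 − 30 = 147 remain).
May has 31 days (147 − 31 = 116 remain).
June has 30 days (116 − 30 = 86 remain).
July has 31 days (86 − 31 = 55 remain).
August has 31 days (55 − 31 = 24 remain).
24 into September → September 24.

September 24, 1999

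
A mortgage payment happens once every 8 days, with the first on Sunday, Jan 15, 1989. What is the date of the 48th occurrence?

The 48th occurrence is 47 intervals after the first: 47 × 8 = 376 days after Jan 15, 1989.
Jan has 31 days — 16 days to the end of Jan leaves 360.
Feb has 28 days (332 left).
Mar has 31 days (301 left).
Apr has 30 days (271 left).
May has 31 days (240 left).
Jun has 30 days (210 left).
Jul has 31 days (179 left).
Aug has 31 days (148 left).
Sep has 30 days (118 left).
Oct has 31 days (87 left).
Nov has 30 days (57 left).
Dec has 31 days (26 left).
26 days into Jan → Jan 26, 1990.

Jan 26, 1990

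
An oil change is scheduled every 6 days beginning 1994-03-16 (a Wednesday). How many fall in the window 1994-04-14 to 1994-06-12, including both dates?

Occurrences land 6·i days after 1994-03-16 for i = 0, 1, 2, …
1994-04-14 is 29 days after the start; 29 ÷ 6 = 4 remainder 5; since the remainder is 5, round up to i = 5. First occurrence in the window: #6 on 1994-04-15 (5×6 = 30 days in).
1994-06-12 is 88 days after the start; 88 ÷ 6 = 14 remainder 4. Last occurrence in the window: #15 on 1994-06-08.
Occurrences #6 through #15: 10 in total.

10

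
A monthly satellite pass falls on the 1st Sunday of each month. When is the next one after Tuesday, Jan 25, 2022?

Feb 6, 2022

Jan 2022 starts on a Saturday, so its 1st Sunday is Jan 2, 2022 (1 day in).
That is not after Jan 25, 2022, so look at Feb 2022.
Feb 2022 starts on a Tuesday, so its 1st Sunday is Feb 6, 2022 (5 days in).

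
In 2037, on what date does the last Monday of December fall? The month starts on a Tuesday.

December 2037 begins on a Tuesday, so the first Monday is December 7 (6 days later).
December 2037 has 31 days. Adding weeks: 7, 14, 21, 28 — the last one ≤ 31 is the 28th.

28 December 2037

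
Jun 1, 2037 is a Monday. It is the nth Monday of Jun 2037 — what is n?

Day 1 falls in week ⌈1/7⌉ of the month.
Days 1–7 hold the 1st Monday, 8–14 the 2nd, 15–21 the 3rd, 22–28 the 4th, 29–31 the 5th.
1 is in the range for the 1st.

1st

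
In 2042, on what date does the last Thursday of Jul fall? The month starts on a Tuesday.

Jul 2042 begins on a Tuesday, so the first Thursday is Jul 3 (2 days later).
Jul 2042 has 31 days. Adding weeks: 3, 10, 17, 24, 31 — the last one ≤ 31 is the 31st.

Jul 31, 2042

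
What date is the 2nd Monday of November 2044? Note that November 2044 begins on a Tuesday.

November 2044 begins on a Tuesday, so the first Monday is November 7 (6 days later).
The 2nd Monday is 1 weeks later: 7 + 7 = 14.

November 14, 2044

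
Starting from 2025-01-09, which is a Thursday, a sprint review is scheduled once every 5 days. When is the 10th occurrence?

2025-02-23

The 10th occurrence is 9 intervals after the first: 9 × 5 = 45 days after 2025-01-09.
January has 31 days — 22 days to the end of January leaves 23.
23 days into February → 2025-02-23.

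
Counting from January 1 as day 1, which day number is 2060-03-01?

61

Days in months before March: 31 + 29 = 60.
Plus 1 day into March → day 61.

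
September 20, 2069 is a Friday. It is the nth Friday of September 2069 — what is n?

Day 20 falls in week ⌈20/7⌉ of the month.
Days 1–7 hold the 1st Friday, 8–14 the 2nd, 15–21 the 3rd, 22–28 the 4th, 29–31 the 5th.
20 is in the range for the 3rd.

3rd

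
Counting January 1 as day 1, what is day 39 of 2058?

January has 31 days (39 − 31 = 8 remain).
8 into February → February 8.

February 8, 2058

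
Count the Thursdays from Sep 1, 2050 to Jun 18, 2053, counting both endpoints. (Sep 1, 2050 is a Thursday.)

Sep 1, 2050 is a Thursday; the first Thursday on or after it is Sep 1, 2050.
From Sep 1, 2050 to Jun 18, 2053: 121 + 365 + 366 + 169 = 1021 days (rest of 2050, 2051, 2052, to Jun 18, 2053 in 2053).
1021 ÷ 7 = 145 full weeks with remainder 6, so 145 more Thursdays after the first → 146.

146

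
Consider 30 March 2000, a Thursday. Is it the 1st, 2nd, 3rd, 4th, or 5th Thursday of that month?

Day 30 falls in week ⌈30/7⌉ of the month.
Days 1–7 hold the 1st Thursday, 8–14 the 2nd, 15–21 the 3rd, 22–28 the 4th, 29–31 the 5th.
30 is in the range for the 5th.

5th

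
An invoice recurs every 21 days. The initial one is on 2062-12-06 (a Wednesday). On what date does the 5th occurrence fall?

2063-02-28

The 5th occurrence is 4 intervals after the first: 4 × 21 = 84 days after 2062-12-06.
December has 31 days — 25 days to the end of December leaves 59.
January has 31 days (28 left).
28 days into February → 2063-02-28.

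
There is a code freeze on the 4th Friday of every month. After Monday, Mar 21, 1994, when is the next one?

Mar 1994 starts on a Tuesday; its first Friday is the 4th, so the 4th Friday is the 25th — Mar 25, 1994.
Mar 25, 1994 is after Mar 21, 1994, so that is the next one.

Mar 25, 1994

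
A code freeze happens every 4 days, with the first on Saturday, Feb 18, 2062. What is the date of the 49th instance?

Aug 29, 2062

The 49th occurrence is 48 intervals after the first: 48 × 4 = 192 days after Feb 18, 2062.
Feb has 28 days — 10 days to the end of Feb leaves 182.
Mar has 31 days (151 left).
Apr has 30 days (121 left).
May has 31 days (90 left).
Jun has 30 days (60 left).
Jul has 31 days (29 left).
29 days into Aug → Aug 29, 2062.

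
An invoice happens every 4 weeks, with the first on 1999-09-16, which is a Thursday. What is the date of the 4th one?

1999-12-09

The 4th occurrence is 3 intervals after the first: 3 × 28 = 84 days after 1999-09-16.
September has 30 days — 14 days to the end of September leaves 70.
October has 31 days (39 left).
November has 30 days (9 left).
9 days into December → 1999-12-09.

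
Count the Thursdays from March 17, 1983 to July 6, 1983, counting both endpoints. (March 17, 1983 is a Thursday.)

16

March 17, 1983 is a Thursday; the first Thursday on or after it is March 17, 1983.
From March 17, 1983 to July 6, 1983: 14 + 30 + 31 + 30 + 6 = 111 days (rest of March, April, May, June, July).
111 ÷ 7 = 15 full weeks with remainder 6, so 15 more Thursdays after the first → 16.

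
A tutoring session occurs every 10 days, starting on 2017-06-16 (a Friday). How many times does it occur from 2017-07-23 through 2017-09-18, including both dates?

6

Occurrences land 10·i days after 2017-06-16 for i = 0, 1, 2, …
2017-07-23 is 37 days after the start; 37 ÷ 10 = 3 remainder 7; since the remainder is 7, round up to i = 4. First occurrence in the window: #5 on 2017-07-26 (4×10 = 40 days in).
2017-09-18 is 94 days after the start; 94 ÷ 10 = 9 remainder 4. Last occurrence in the window: #10 on 2017-09-14.
Occurrences #5 through #10: 6 in total.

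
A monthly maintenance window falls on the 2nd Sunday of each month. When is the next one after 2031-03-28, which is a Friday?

March 2031 starts on a Saturday; its first Sunday is the 2nd, so the 2nd Sunday is the 9th — 2031-03-09.
That is not after 2031-03-28, so look at April 2031.
April 2031 starts on a Tuesday; its first Sunday is the 6th, so the 2nd Sunday is the 13th — 2031-04-13.

2031-04-13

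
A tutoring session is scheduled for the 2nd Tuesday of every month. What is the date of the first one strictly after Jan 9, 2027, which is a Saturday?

Jan 2027 starts on a Friday; its first Tuesday is the 5th, so the 2nd Tuesday is the 12th — Jan 12, 2027.
Jan 12, 2027 is after Jan 9, 2027, so that is the next one.

Jan 12, 2027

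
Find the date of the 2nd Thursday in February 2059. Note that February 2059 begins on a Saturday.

February 2059 begins on a Saturday, so the first Thursday is February 6 (5 days later).
The 2nd Thursday is 1 weeks later: 6 + 7 = 13.

2059-02-13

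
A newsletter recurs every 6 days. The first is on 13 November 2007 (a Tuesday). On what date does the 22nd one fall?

The 22nd occurrence is 21 intervals after the first: 21 × 6 = 126 days after 13 November 2007.
November has 30 days — 17 days to the end of November leaves 109.
December has 31 days (78 left).
January has 31 days (47 left).
February has 29 days (18 left).
18 days into March → 18 March 2008.

18 March 2008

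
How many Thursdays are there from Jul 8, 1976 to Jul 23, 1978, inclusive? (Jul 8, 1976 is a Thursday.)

Jul 8, 1976 is a Thursday; the first Thursday on or after it is Jul 8, 1976.
From Jul 8, 1976 to Jul 23, 1978: 176 + 365 + 204 = 745 days (rest of 1976, 1977, to Jul 23, 1978 in 1978).
745 ÷ 7 = 106 full weeks with remainder 3, so 106 more Thursdays after the first → 107.

107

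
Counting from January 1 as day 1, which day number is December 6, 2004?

Days in months before December: 31 + 29 + 31 + 30 + 31 + 30 + 31 + 31 + 30 + 31 + 30 = 335.
Plus 6 days into December → day 341.

341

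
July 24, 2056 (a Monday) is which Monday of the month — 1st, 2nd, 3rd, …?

Day 24 falls in week ⌈24/7⌉ of the month.
Days 1–7 hold the 1st Monday, 8–14 the 2nd, 15–21 the 3rd, 22–28 the 4th, 29–31 the 5th.
24 is in the range for the 4th.

4th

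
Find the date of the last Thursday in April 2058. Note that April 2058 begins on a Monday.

April 25, 2058

April 2058 begins on a Monday, so the first Thursday is April 4 (3 days later).
April 2058 has 30 days. Adding weeks: 4, 11, 18, 25 — the last one ≤ 30 is the 25th.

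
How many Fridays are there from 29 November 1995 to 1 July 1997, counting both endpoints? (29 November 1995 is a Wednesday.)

83

29 November 1995 is a Wednesday; the first Friday on or after it is 1 December 1995 (2 days later).
From 1 December 1995 to 1 July 1997: 30 + 366 + 182 = 578 days (rest of 1995, 1996, to 1 July 1997 in 1997).
578 ÷ 7 = 82 full weeks with remainder 4, so 82 more Fridays after the first → 83.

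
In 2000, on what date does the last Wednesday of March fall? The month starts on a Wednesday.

March 2000 begins on a Wednesday, so the first Wednesday is March 1.
March 2000 has 31 days. Adding weeks: 1, 8, 15, 22, 29 — the last one ≤ 31 is the 29th.

29 March 2000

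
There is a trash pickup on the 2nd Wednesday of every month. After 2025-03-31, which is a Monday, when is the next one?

March 2025 starts on a Saturday; its first Wednesday is the 5th, so the 2nd Wednesday is the 12th — 2025-03-12.
That is not after 2025-03-31, so look at April 2025.
April 2025 starts on a Tuesday; its first Wednesday is the 2nd, so the 2nd Wednesday is the 9th — 2025-04-09.

2025-04-09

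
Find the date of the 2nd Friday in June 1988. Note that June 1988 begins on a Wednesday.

June 1988 begins on a Wednesday, so the first Friday is June 3 (2 days later).
The 2nd Friday is 1 weeks later: 3 + 7 = 10.

1988-06-10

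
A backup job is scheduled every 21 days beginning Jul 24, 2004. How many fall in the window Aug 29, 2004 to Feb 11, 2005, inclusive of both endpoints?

Occurrences land 21·i days after Jul 24, 2004 for i = 0, 1, 2, …
Aug 29, 2004 is 36 days after the start; 36 ÷ 21 = 1 remainder 15; since the remainder is 15, round up to i = 2. First occurrence in the window: #3 on Sep 4, 2004 (2×21 = 42 days in).
Feb 11, 2005 is 202 days after the start; 202 ÷ 21 = 9 remainder 13. Last occurrence in the window: #10 on Jan 29, 2005.
Occurrences #3 through #10: 8 in total.

8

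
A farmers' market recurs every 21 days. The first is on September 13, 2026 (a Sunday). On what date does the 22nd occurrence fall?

The 22nd occurrence is 21 intervals after the first: 21 × 21 = 441 days after September 13, 2026.
September has 30 days — 17 days to the end of September leaves 424.
From end of September to end of 2026 is 92 days (332 left).
January has 31 days (301 left).
February has 28 days (273 left).
March has 31 days (242 left).
April has 30 days (212 left).
May has 31 days (181 left).
June has 30 days (151 left).
July has 31 days (120 left).
August has 31 days (89 left).
September has 30 days (59 left).
October has 31 days (28 left).
28 days into November → November 28, 2027.

November 28, 2027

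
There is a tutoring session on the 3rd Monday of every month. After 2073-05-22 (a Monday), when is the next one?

2073-06-19

May 2073 starts on a Monday; its first Monday is the 1st, so the 3rd Monday is the 15th — 2073-05-15.
That is not after 2073-05-22, so look at June 2073.
June 2073 starts on a Thursday; its first Monday is the 5th, so the 3rd Monday is the 19th — 2073-06-19.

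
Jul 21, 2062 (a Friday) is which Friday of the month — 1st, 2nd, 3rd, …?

Day 21 falls in week ⌈21/7⌉ of the month.
Days 1–7 hold the 1st Friday, 8–14 the 2nd, 15–21 the 3rd, 22–28 the 4th, 29–31 the 5th.
21 is in the range for the 3rd.

3rd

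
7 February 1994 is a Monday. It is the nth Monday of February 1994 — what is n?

Day 7 falls in week ⌈7/7⌉ of the month.
Days 1–7 hold the 1st Monday, 8–14 the 2nd, 15–21 the 3rd, 22–28 the 4th, 29–31 the 5th.
7 is in the range for the 1st.

1st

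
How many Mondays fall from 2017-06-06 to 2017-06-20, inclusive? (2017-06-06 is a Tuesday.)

2017-06-06 is a Tuesday; the first Monday on or after it is 2017-06-12 (6 days later).
From 2017-06-12 to 2017-06-20 is 20 − 12 = 8 days.
8 ÷ 7 = 1 full weeks with remainder 1, so 1 more Mondays after the first → 2.

2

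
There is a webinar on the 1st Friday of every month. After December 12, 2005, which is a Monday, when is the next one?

December 2005 starts on a Thursday, so its 1st Friday is December 2, 2005 (1 day in).
That is not after December 12, 2005, so look at January 2006.
January 2006 starts on a Sunday, so its 1st Friday is January 6, 2006 (5 days in).

January 6, 2006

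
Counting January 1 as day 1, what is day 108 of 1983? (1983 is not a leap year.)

January has 31 days (108 − 31 = 77 remain).
February has 28 days (77 − 28 = 49 remain).
March has 31 days (49 − 31 = 18 remain).
18 into April → April 18.

April 18, 1983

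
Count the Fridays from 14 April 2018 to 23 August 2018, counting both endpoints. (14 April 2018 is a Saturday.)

18

14 April 2018 is a Saturday; the first Friday on or after it is 20 April 2018 (6 days later).
From 20 April 2018 to 23 August 2018: 10 + 31 + 30 + 31 + 23 = 125 days (rest of April, May, June, July, August).
125 ÷ 7 = 17 full weeks with remainder 6, so 17 more Fridays after the first → 18.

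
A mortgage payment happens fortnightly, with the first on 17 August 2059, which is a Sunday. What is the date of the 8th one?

23 November 2059

The 8th occurrence is 7 intervals after the first: 7 × 14 = 98 days after 17 August 2059.
August has 31 days — 14 days to the end of August leaves 84.
September has 30 days (54 left).
October has 31 days (23 left).
23 days into November → 23 November 2059.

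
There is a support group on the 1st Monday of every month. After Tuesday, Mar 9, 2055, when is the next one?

Mar 2055 starts on a Monday, so its 1st Monday is Mar 1, 2055.
That is not after Mar 9, 2055, so look at Apr 2055.
Apr 2055 starts on a Thursday, so its 1st Monday is Apr 5, 2055 (4 days in).

Apr 5, 2055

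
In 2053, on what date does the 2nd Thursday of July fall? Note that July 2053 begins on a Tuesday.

10 July 2053

July 2053 begins on a Tuesday, so the first Thursday is July 3 (2 days later).
The 2nd Thursday is 1 weeks later: 3 + 7 = 10.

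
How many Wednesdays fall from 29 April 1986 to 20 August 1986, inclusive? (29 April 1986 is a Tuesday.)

17

29 April 1986 is a Tuesday; the first Wednesday on or after it is 30 April 1986 (1 day later).
From 30 April 1986 to 20 August 1986: 0 + 31 + 30 + 31 + 20 = 112 days (rest of April, May, June, July, August).
112 ÷ 7 = 16 full weeks with remainder 0, so 16 more Wednesdays after the first → 17.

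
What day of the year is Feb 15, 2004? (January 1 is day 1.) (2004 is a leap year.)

46

Days in months before Feb: 31 = 31.
Plus 15 days into Feb → day 46.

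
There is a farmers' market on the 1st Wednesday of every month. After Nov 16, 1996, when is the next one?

Nov 1996 starts on a Friday, so its 1st Wednesday is Nov 6, 1996 (5 days in).
That is not after Nov 16, 1996, so look at Dec 1996.
Dec 1996 starts on a Sunday, so its 1st Wednesday is Dec 4, 1996 (3 days in).

Dec 4, 1996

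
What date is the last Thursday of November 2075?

The first Thursday of November 2075 is November 7.
November 2075 has 30 days. Adding weeks: 7, 14, 21, 28 — the last one ≤ 30 is the 28th.

2075-11-28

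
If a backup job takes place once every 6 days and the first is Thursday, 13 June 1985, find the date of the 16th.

The 16th occurrence is 15 intervals after the first: 15 × 6 = 90 days after 13 June 1985.
June has 30 days — 17 days to the end of June leaves 73.
July has 31 days (42 left).
August has 31 days (11 left).
11 days into September → 11 September 1985.

11 September 1985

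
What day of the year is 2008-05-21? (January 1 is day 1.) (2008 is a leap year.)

142

Days in months before May: 31 + 29 + 31 + 30 = 121.
Plus 21 days into May → day 142.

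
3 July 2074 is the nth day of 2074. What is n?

Days in months before July: 31 + 28 + 31 + 30 + 31 + 30 = 181.
Plus 3 days into July → day 184.

184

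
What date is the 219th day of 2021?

Jan has 31 days (219 − 31 = 188 remain).
Feb has 28 days (188 − 28 = 160 remain).
Mar has 31 days (160 − 31 = 129 remain).
Apr has 30 days (129 − 30 = 99 remain).
May has 31 days (99 − 31 = 68 remain).
Jun has 30 days (68 − 30 = 38 remain).
Jul has 31 days (38 − 31 = 7 remain).
7 into Aug → Aug 7.

Aug 7, 2021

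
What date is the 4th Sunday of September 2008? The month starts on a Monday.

September 2008 begins on a Monday, so the first Sunday is September 7 (6 days later).
The 4th Sunday is 3 weeks later: 7 + 21 = 28.

28 September 2008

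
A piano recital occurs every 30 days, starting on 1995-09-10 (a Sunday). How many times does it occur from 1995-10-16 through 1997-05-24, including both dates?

19

Occurrences land 30·i days after 1995-09-10 for i = 0, 1, 2, …
1995-10-16 is 36 days after the start; 36 ÷ 30 = 1 remainder 6; since the remainder is 6, round up to i = 2. First occurrence in the window: #3 on 1995-11-09 (2×30 = 60 days in).
1997-05-24 is 622 days after the start; 622 ÷ 30 = 20 remainder 22. Last occurrence in the window: #21 on 1997-05-02.
Occurrences #3 through #21: 19 in total.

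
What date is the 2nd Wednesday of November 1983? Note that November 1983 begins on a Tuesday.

1983-11-09

November 1983 begins on a Tuesday, so the first Wednesday is November 2 (1 day later).
The 2nd Wednesday is 1 weeks later: 2 + 7 = 9.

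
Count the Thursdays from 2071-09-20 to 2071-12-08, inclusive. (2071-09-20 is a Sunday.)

11

2071-09-20 is a Sunday; the first Thursday on or after it is 2071-09-24 (4 days later).
From 2071-09-24 to 2071-12-08: 6 + 31 + 30 + 8 = 75 days (rest of September, October, November, December).
75 ÷ 7 = 10 full weeks with remainder 5, so 10 more Thursdays after the first → 11.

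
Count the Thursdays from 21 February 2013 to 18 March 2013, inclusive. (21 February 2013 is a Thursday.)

4

21 February 2013 is a Thursday; the first Thursday on or after it is 21 February 2013.
From 21 February 2013 to 18 March 2013: 7 + 18 = 25 days (rest of February, March).
25 ÷ 7 = 3 full weeks with remainder 4, so 3 more Thursdays after the first → 4.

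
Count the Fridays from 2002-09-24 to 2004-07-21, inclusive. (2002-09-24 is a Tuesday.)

2002-09-24 is a Tuesday; the first Friday on or after it is 2002-09-27 (3 days later).
From 2002-09-27 to 2004-07-21: 95 + 365 + 203 = 663 days (rest of 2002, 2003, to 2004-07-21 in 2004).
663 ÷ 7 = 94 full weeks with remainder 5, so 94 more Fridays after the first → 95.

95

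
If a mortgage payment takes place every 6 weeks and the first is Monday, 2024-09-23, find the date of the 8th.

2025-07-14

The 8th occurrence is 7 intervals after the first: 7 × 42 = 294 days after 2024-09-23.
September has 30 days — 7 days to the end of September leaves 287.
October has 31 days (256 left).
November has 30 days (226 left).
December has 31 days (195 left).
January has 31 days (164 left).
February has 28 days (136 left).
March has 31 days (105 left).
April has 30 days (75 left).
May has 31 days (44 left).
June has 30 days (14 left).
14 days into July → 2025-07-14.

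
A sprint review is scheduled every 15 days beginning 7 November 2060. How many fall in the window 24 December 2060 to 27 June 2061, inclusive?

Occurrences land 15·i days after 7 November 2060 for i = 0, 1, 2, …
24 December 2060 is 47 days after the start; 47 ÷ 15 = 3 remainder 2; since the remainder is 2, round up to i = 4. First occurrence in the window: #5 on 6 January 2061 (4×15 = 60 days in).
27 June 2061 is 232 days after the start; 232 ÷ 15 = 15 remainder 7. Last occurrence in the window: #16 on 20 June 2061.
Occurrences #5 through #16: 12 in total.

12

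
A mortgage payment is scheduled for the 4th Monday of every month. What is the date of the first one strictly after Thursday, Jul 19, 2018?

Jul 23, 2018

Jul 2018 starts on a Sunday; its first Monday is the 2nd, so the 4th Monday is the 23rd — Jul 23, 2018.
Jul 23, 2018 is after Jul 19, 2018, so that is the next one.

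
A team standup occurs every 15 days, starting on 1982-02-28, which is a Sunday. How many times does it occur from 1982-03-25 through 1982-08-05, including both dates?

Occurrences land 15·i days after 1982-02-28 for i = 0, 1, 2, …
1982-03-25 is 25 days after the start; 25 ÷ 15 = 1 remainder 10; since the remainder is 10, round up to i = 2. First occurrence in the window: #3 on 1982-03-30 (2×15 = 30 days in).
1982-08-05 is 158 days after the start; 158 ÷ 15 = 10 remainder 8. Last occurrence in the window: #11 on 1982-07-28.
Occurrences #3 through #11: 9 in total.

9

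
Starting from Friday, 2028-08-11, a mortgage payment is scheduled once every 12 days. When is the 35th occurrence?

The 35th occurrence is 34 intervals after the first: 34 × 12 = 408 days after 2028-08-11.
August has 31 days — 20 days to the end of August leaves 388.
September has 30 days (358 left).
October has 31 days (327 left).
November has 30 days (297 left).
December has 31 days (266 left).
January has 31 days (235 left).
February has 28 days (207 left).
March has 31 days (176 left).
April has 30 days (146 left).
May has 31 days (115 left).
June has 30 days (85 left).
July has 31 days (54 left).
August has 31 days (23 left).
23 days into September → 2029-09-23.

2029-09-23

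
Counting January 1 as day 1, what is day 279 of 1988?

1988-10-05

January has 31 days (279 − 31 = 248 remain).
February has 29 days (248 − 29 = 219 remain).
March has 31 days (219 − 31 = 188 remain).
April has 30 days (188 − 30 = 158 remain).
May has 31 days (158 − 31 = 127 remain).
June has 30 days (127 − 30 = 97 remain).
July has 31 days (97 − 31 = 66 remain).
August has 31 days (66 − 31 = 35 remain).
September has 30 days (35 − 30 = 5 remain).
5 into October → October 5.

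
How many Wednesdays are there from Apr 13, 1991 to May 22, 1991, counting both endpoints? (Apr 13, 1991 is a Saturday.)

Apr 13, 1991 is a Saturday; the first Wednesday on or after it is Apr 17, 1991 (4 days later).
From Apr 17, 1991 to May 22, 1991: 13 + 22 = 35 days (rest of Apr, May).
35 ÷ 7 = 5 full weeks with remainder 0, so 5 more Wednesdays after the first → 6.

6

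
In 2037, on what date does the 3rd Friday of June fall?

19 June 2037

The first Friday of June 2037 is June 5.
The 3rd Friday is 2 weeks later: 5 + 14 = 19.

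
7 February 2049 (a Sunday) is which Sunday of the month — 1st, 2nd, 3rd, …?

Day 7 falls in week ⌈7/7⌉ of the month.
Days 1–7 hold the 1st Sunday, 8–14 the 2nd, 15–21 the 3rd, 22–28 the 4th, 29–31 the 5th.
7 is in the range for the 1st.

1st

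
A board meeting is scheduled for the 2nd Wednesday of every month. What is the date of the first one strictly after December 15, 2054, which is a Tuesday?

January 13, 2055

December 2054 starts on a Tuesday; its first Wednesday is the 2nd, so the 2nd Wednesday is the 9th — December 9, 2054.
That is not after December 15, 2054, so look at January 2055.
January 2055 starts on a Friday; its first Wednesday is the 6th, so the 2nd Wednesday is the 13th — January 13, 2055.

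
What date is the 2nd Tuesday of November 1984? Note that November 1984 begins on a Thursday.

November 1984 begins on a Thursday, so the first Tuesday is November 6 (5 days later).
The 2nd Tuesday is 1 weeks later: 6 + 7 = 13.

1984-11-13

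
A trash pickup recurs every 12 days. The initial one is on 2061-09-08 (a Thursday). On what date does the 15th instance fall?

The 15th occurrence is 14 intervals after the first: 14 × 12 = 168 days after 2061-09-08.
September has 30 days — 22 days to the end of September leaves 146.
October has 31 days (115 left).
November has 30 days (85 left).
December has 31 days (54 left).
January has 31 days (23 left).
23 days into February → 2062-02-23.

2062-02-23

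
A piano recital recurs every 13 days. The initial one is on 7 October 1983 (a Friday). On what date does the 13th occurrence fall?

The 13th occurrence is 12 intervals after the first: 12 × 13 = 156 days after 7 October 1983.
October has 31 days — 24 days to the end of October leaves 132.
November has 30 days (102 left).
December has 31 days (71 left).
January has 31 days (40 left).
February has 29 days (11 left).
11 days into March → 11 March 1984.

11 March 1984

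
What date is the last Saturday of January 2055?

2055-01-30

January 2055 begins on a Friday, so the first Saturday is January 2 (1 day later).
January 2055 has 31 days. Adding weeks: 2, 9, 16, 23, 30 — the last one ≤ 31 is the 30th.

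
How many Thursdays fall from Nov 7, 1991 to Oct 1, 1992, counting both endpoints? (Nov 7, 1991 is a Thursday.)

48

Nov 7, 1991 is a Thursday; the first Thursday on or after it is Nov 7, 1991.
From Nov 7, 1991 to Oct 1, 1992: 54 + 275 = 329 days (rest of 1991, to Oct 1, 1992 in 1992).
329 ÷ 7 = 47 full weeks with remainder 0, so 47 more Thursdays after the first → 48.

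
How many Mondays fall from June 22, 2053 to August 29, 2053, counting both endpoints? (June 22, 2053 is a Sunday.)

10

June 22, 2053 is a Sunday; the first Monday on or after it is June 23, 2053 (1 day later).
From June 23, 2053 to August 29, 2053: 7 + 31 + 29 = 67 days (rest of June, July, August).
67 ÷ 7 = 9 full weeks with remainder 4, so 9 more Mondays after the first → 10.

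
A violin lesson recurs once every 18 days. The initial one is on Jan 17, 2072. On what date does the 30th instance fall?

The 30th occurrence is 29 intervals after the first: 29 × 18 = 522 days after Jan 17, 2072.
Jan has 31 days — 14 days to the end of Jan leaves 508.
From end of Jan to end of 2072 is 335 days (173 left).
Jan has 31 days (142 left).
Feb has 28 days (114 left).
Mar has 31 days (83 left).
Apr has 30 days (53 left).
May has 31 days (22 left).
22 days into Jun → Jun 22, 2073.

Jun 22, 2073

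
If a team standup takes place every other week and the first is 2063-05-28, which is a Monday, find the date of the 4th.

2063-07-09

The 4th occurrence is 3 intervals after the first: 3 × 14 = 42 days after 2063-05-28.
May has 31 days — 3 days to the end of May leaves 39.
June has 30 days (9 left).
9 days into July → 2063-07-09.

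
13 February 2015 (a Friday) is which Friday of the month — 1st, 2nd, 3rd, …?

Day 13 falls in week ⌈13/7⌉ of the month.
Days 1–7 hold the 1st Friday, 8–14 the 2nd, 15–21 the 3rd, 22–28 the 4th, 29–31 the 5th.
13 is in the range for the 2nd.

2nd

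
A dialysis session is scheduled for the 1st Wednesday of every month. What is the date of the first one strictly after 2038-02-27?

February 2038 starts on a Monday, so its 1st Wednesday is 2038-02-03 (2 days in).
That is not after 2038-02-27, so look at March 2038.
March 2038 starts on a Monday, so its 1st Wednesday is 2038-03-03 (2 days in).

2038-03-03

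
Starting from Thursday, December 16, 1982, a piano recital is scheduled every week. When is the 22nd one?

May 12, 1983

The 22nd occurrence is 21 intervals after the first: 21 × 7 = 147 days after December 16, 1982.
December has 31 days — 15 days to the end of December leaves 132.
January has 31 days (101 left).
February has 28 days (73 left).
March has 31 days (42 left).
April has 30 days (12 left).
12 days into May → May 12, 1983.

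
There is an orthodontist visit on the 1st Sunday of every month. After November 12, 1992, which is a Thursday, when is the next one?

November 1992 starts on a Sunday, so its 1st Sunday is November 1, 1992.
That is not after November 12, 1992, so look at December 1992.
December 1992 starts on a Tuesday, so its 1st Sunday is December 6, 1992 (5 days in).

December 6, 1992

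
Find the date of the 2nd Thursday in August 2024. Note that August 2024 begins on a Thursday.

2024-08-08

August 2024 begins on a Thursday, so the first Thursday is August 1.
The 2nd Thursday is 1 weeks later: 1 + 7 = 8.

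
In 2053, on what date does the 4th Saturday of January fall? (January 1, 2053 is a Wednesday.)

January 2053 begins on a Wednesday, so the first Saturday is January 4 (3 days later).
The 4th Saturday is 3 weeks later: 4 + 21 = 25.

January 25, 2053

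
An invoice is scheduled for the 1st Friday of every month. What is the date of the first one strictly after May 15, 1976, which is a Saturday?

May 1976 starts on a Saturday, so its 1st Friday is May 7, 1976 (6 days in).
That is not after May 15, 1976, so look at June 1976.
June 1976 starts on a Tuesday, so its 1st Friday is June 4, 1976 (3 days in).

June 4, 1976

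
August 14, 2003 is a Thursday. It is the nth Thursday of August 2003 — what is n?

Day 14 falls in week ⌈14/7⌉ of the month.
Days 1–7 hold the 1st Thursday, 8–14 the 2nd, 15–21 the 3rd, 22–28 the 4th, 29–31 the 5th.
14 is in the range for the 2nd.

2nd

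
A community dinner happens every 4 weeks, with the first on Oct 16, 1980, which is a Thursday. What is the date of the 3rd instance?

Dec 11, 1980

The 3rd occurrence is 2 intervals after the first: 2 × 28 = 56 days after Oct 16, 1980.
Oct has 31 days — 15 days to the end of Oct leaves 41.
Nov has 30 days (11 left).
11 days into Dec → Dec 11, 1980.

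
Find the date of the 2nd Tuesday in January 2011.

The first Tuesday of January 2011 is January 4.
The 2nd Tuesday is 1 weeks later: 4 + 7 = 11.

January 11, 2011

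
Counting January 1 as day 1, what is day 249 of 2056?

January has 31 days (249 − 31 = 218 remain).
February has 29 days (218 − 29 = 189 remain).
March has 31 days (189 − 31 = 158 remain).
April has 30 days (158 − 30 = 128 remain).
May has 31 days (128 − 31 = 97 remain).
June has 30 days (97 − 30 = 67 remain).
July has 31 days (67 − 31 = 36 remain).
August has 31 days (36 − 31 = 5 remain).
5 into September → September 5.

2056-09-05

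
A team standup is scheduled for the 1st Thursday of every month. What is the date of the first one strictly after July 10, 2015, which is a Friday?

August 6, 2015

July 2015 starts on a Wednesday, so its 1st Thursday is July 2, 2015 (1 day in).
That is not after July 10, 2015, so look at August 2015.
August 2015 starts on a Saturday, so its 1st Thursday is August 6, 2015 (5 days in).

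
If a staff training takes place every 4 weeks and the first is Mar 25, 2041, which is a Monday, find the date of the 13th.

The 13th occurrence is 12 intervals after the first: 12 × 28 = 336 days after Mar 25, 2041.
Mar has 31 days — 6 days to the end of Mar leaves 330.
Apr has 30 days (300 left).
May has 31 days (269 left).
Jun has 30 days (239 left).
Jul has 31 days (208 left).
Aug has 31 days (177 left).
Sep has 30 days (147 left).
Oct has 31 days (116 left).
Nov has 30 days (86 left).
Dec has 31 days (55 left).
Jan has 31 days (24 left).
24 days into Feb → Feb 24, 2042.

Feb 24, 2042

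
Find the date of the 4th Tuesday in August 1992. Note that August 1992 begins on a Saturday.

25 August 1992

August 1992 begins on a Saturday, so the first Tuesday is August 4 (3 days later).
The 4th Tuesday is 3 weeks later: 4 + 21 = 25.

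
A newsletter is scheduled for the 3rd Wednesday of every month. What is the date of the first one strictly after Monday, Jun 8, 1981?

Jun 1981 starts on a Monday; its first Wednesday is the 3rd, so the 3rd Wednesday is the 17th — Jun 17, 1981.
Jun 17, 1981 is after Jun 8, 1981, so that is the next one.

Jun 17, 1981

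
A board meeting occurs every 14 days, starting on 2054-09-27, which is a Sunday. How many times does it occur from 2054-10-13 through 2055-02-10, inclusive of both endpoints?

8

Occurrences land 14·i days after 2054-09-27 for i = 0, 1, 2, …
2054-10-13 is 16 days after the start; 16 ÷ 14 = 1 remainder 2; since the remainder is 2, round up to i = 2. First occurrence in the window: #3 on 2054-10-25 (2×14 = 28 days in).
2055-02-10 is 136 days after the start; 136 ÷ 14 = 9 remainder 10. Last occurrence in the window: #10 on 2055-01-31.
Occurrences #3 through #10: 8 in total.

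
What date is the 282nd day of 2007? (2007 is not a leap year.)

January has 31 days (282 − 31 = 251 remain).
February has 28 days (251 − 28 = 223 remain).
March has 31 days (223 − 31 = 192 remain).
April has 30 days (192 − 30 = 162 remain).
May has 31 days (162 − 31 = 131 remain).
June has 30 days (131 − 30 = 101 remain).
July has 31 days (101 − 31 = 70 remain).
August has 31 days (70 − 31 = 39 remain).
September has 30 days (39 − 30 = 9 remain).
9 into October → October 9.

9 October 2007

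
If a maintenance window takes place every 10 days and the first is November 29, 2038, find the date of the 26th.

August 6, 2039

The 26th occurrence is 25 intervals after the first: 25 × 10 = 250 days after November 29, 2038.
November has 30 days — 1 day to the end of November leaves 249.
December has 31 days (218 left).
January has 31 days (187 left).
February has 28 days (159 left).
March has 31 days (128 left).
April has 30 days (98 left).
May has 31 days (67 left).
June has 30 days (37 left).
July has 31 days (6 left).
6 days into August → August 6, 2039.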